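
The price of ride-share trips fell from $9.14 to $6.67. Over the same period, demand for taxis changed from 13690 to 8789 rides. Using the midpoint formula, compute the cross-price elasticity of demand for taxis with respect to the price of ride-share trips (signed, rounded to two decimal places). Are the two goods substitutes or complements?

%ΔQ_{taxis} = (8789 − 13690)/avg = -4901/11239.5 = -0.436051…
%ΔP_{ride-share trips} = (6.67 − 9.14)/avg = -2.47/7.905 = -0.312460…
E_cross = (-4901/11239.5) / (-2.47/7.905) = 1.3955…
E_cross > 0 ⇒ the goods are substitutes.

1.40; substitutes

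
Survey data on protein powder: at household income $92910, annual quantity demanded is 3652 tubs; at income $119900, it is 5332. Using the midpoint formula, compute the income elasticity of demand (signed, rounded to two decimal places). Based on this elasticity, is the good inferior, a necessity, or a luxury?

%ΔQ = (5332 − 3652)/[( 3652 + 5332)/2] = 1680/4492 = 0.373998…
%ΔIncome = (119900 − 92910)/[( 92910 + 119900)/2] = 26990/106405 = 0.253653…
E_income = (1680/4492) / (26990/106405) = 1.4744…
E_income > 1 ⇒ normal good, luxury.

1.47; luxury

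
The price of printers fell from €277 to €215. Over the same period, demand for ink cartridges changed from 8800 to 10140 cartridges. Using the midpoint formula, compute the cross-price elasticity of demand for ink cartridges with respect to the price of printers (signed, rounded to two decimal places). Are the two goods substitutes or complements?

-0.56; complements

%ΔQ_{ink cartridges} = (10140 − 8800)/avg = 1340/9470 = 0.141499…
%ΔP_{printers} = (215 − 277)/avg = -62/246 = -0.252032…
E_cross = (1340/9470) / (-62/246) = -0.5614…
E_cross < 0 ⇒ the goods are complements.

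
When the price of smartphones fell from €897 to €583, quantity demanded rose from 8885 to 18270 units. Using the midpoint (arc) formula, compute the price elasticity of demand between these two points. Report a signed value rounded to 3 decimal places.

-1.629

%ΔQ = (18270 − 8885) / [(8885 + 18270)/2] = 9385/13577.5 = 0.691217…
%ΔP = (583 − 897) / [(897 + 583)/2] = -314/740 = -0.424324…
Arc Ed = %ΔQ / %ΔP = (9385/13577.5) / (-314/740) = -1.62898…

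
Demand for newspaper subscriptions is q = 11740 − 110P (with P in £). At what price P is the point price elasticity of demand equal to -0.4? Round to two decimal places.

30.49

Ed = −110P/(11740 − 110P). Set this equal to -0.4:
110P = 0.4·(11740 − 110P) ⇒ 110P(1 + 0.4) = 0.4·11740
P = 0.4·11740 / (110·1.4) = 30.4935…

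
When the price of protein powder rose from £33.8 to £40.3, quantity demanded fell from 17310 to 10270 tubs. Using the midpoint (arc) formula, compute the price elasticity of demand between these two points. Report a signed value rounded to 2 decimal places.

-2.91

%ΔQ = (10270 − 17310) / [(17310 + 10270)/2] = -7040/13790 = -0.510514…
%ΔP = (40.3 − 33.8) / [(33.8 + 40.3)/2] = 6.5/37.05 = 0.175438…
Arc Ed = %ΔQ / %ΔP = (-7040/13790) / (6.5/37.05) = -2.9099…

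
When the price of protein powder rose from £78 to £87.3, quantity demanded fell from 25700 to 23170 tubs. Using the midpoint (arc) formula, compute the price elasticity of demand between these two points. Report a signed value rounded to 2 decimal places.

%ΔQ = (23170 − 25700) / [(25700 + 23170)/2] = -2530/24435 = -0.103540…
%ΔP = (87.3 − 78) / [(78 + 87.3)/2] = 9.3/82.65 = 0.112522…
Arc Ed = %ΔQ / %ΔP = (-2530/24435) / (9.3/82.65) = -0.9201…

-0.92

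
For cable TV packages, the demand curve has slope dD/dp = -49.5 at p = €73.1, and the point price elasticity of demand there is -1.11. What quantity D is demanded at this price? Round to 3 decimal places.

3259.865

Ed = (dD/dp)·(p/D) ⇒ D = (dD/dp)·p/Ed = (-49.5)·73.1/(-1.11) = 3259.86486…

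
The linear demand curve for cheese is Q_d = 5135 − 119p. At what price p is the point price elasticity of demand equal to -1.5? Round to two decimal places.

25.89

Ed = −119p/(5135 − 119p). Set this equal to -1.5:
119p = 1.5·(5135 − 119p) ⇒ 119p(1 + 1.5) = 1.5·5135
p = 1.5·5135 / (119·2.5) = 25.8907…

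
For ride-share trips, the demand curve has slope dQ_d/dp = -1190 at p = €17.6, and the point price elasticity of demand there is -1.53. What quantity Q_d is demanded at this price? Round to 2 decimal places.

13688.89

Ed = (dQ_d/dp)·(p/Q_d) ⇒ Q_d = (dQ_d/dp)·p/Ed = (-1190)·17.6/(-1.53) = 13688.8888…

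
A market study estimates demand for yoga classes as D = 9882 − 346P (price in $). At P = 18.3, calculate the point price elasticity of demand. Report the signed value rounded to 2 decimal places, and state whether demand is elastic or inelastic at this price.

-1.78; elastic

dD/dP = −346. At P = 18.3, D = 9882 − 346(18.3) = 3550.2.
Ed = (dD/dP)·(P/D) = −346 × (18.3/3550.2) = -1.7835…
|Ed| = 1.78 > 1, so demand is elastic.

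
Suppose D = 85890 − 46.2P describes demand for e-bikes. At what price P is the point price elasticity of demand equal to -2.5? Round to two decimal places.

Ed = −46.2P/(85890 − 46.2P). Set this equal to -2.5:
46.2P = 2.5·(85890 − 46.2P) ⇒ 46.2P(1 + 2.5) = 2.5·85890
P = 2.5·85890 / (46.2·3.5) = 1327.9220…

1327.92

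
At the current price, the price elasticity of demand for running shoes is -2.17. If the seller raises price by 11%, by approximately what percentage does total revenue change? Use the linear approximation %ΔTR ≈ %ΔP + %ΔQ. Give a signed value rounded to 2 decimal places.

-12.87%

%ΔQ ≈ Ed × %ΔP = (-2.17) × (+11%) = -23.8700%
%ΔTR ≈ %ΔP + %ΔQ = (+11%) + (-23.8700%) = -12.8700%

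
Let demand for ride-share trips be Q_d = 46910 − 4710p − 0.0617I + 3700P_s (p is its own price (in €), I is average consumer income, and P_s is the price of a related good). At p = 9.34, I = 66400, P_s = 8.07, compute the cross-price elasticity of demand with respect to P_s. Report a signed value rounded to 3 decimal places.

1.041

At the given values, Q_d = 46910 − 4710(9.34) − 0.0617(66400) + 3700(8.07) = 28680.72.
∂Q_d/∂P_s = 3700.
E = (3700) × (8.07/28680.72) = 1.04108…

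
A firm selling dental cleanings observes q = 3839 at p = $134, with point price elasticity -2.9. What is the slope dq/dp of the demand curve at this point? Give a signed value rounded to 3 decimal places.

-83.083

Ed = (dq/dp)·(p/q) ⇒ dq/dp = Ed·q/p = (-2.9)·3839/134 = -83.08283…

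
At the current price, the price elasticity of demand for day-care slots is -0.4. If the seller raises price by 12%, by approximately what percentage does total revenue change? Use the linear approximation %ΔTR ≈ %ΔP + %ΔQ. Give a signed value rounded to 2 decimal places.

+7.20%

%ΔQ ≈ Ed × %ΔP = (-0.4) × (+12%) = -4.8000%
%ΔTR ≈ %ΔP + %ΔQ = (+12%) + (-4.8000%) = +7.2000%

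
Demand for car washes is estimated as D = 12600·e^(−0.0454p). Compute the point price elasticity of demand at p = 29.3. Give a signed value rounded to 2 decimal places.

-1.33

dD/dp = −0.0454·D = -151.258. At p = 29.3, D = 3331.68.
Ed = (dD/dp)·(p/D) = (-151.258) × (29.3/3331.68) = -1.3302…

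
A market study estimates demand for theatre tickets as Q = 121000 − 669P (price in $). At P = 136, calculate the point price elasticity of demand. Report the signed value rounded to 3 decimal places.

dQ/dP = −669. At P = 136, Q = 121000 − 669(136) = 30016.
Ed = (dQ/dP)·(P/Q) = −669 × (136/30016) = -3.03118…

-3.031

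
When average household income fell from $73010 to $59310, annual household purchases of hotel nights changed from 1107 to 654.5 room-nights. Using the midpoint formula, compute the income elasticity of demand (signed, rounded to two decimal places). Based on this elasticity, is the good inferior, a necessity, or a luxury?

%ΔQ = (654.5 − 1107)/[( 1107 + 654.5)/2] = -452.5/880.75 = -0.513766…
%ΔIncome = (59310 − 73010)/[( 73010 + 59310)/2] = -13700/66160 = -0.207073…
E_income = (-452.5/880.75) / (-13700/66160) = 2.4810…
E_income > 1 ⇒ normal good, luxury.

2.48; luxury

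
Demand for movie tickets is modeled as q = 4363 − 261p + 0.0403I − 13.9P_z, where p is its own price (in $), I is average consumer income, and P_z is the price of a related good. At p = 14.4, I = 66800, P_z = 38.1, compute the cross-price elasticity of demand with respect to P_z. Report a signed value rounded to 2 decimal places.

At the given values, q = 4363 − 261(14.4) + 0.0403(66800) − 13.9(38.1) = 2767.05.
∂q/∂P_z = -13.9.
E = (-13.9) × (38.1/2767.05) = -0.1913…

-0.19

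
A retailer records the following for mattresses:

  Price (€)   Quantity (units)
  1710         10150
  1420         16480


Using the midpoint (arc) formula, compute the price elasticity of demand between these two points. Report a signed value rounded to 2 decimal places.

%ΔQ = (16480 − 10150) / [(10150 + 16480)/2] = 6330/13315 = 0.475403…
%ΔP = (1420 − 1710) / [(1710 + 1420)/2] = -290/1565 = -0.185303…
Arc Ed = %ΔQ / %ΔP = (6330/13315) / (-290/1565) = -2.5655…

-2.57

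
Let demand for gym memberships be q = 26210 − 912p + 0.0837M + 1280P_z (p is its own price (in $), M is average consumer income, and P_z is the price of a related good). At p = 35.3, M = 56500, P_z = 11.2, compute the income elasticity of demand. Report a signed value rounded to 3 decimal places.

At the given values, q = 26210 − 912(35.3) + 0.0837(56500) + 1280(11.2) = 13081.45.
∂q/∂M = 0.0837.
E = (0.0837) × (56500/13081.45) = 0.36150…

0.362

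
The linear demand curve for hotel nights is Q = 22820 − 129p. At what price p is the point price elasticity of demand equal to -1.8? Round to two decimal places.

113.72

Ed = −129p/(22820 − 129p). Set this equal to -1.8:
129p = 1.8·(22820 − 129p) ⇒ 129p(1 + 1.8) = 1.8·22820
p = 1.8·22820 / (129·2.8) = 113.7209…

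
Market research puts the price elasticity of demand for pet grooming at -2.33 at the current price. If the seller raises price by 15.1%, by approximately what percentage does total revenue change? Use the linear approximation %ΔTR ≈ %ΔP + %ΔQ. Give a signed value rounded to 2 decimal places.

%ΔQ ≈ Ed × %ΔP = (-2.33) × (+15.1%) = -35.1830%
%ΔTR ≈ %ΔP + %ΔQ = (+15.1%) + (-35.1830%) = -20.0830%

-20.08%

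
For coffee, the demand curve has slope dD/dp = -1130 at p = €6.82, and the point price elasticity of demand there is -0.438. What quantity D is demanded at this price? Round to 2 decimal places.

Ed = (dD/dp)·(p/D) ⇒ D = (dD/dp)·p/Ed = (-1130)·6.82/(-0.438) = 17594.9771…

17594.98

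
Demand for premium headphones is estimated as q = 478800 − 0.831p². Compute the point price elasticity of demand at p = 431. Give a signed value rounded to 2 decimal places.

-0.95

dq/dp = −2·0.831·p = -716.322. At p = 431, q = 324432.609.
Ed = (dq/dp)·(p/q) = (-716.322) × (431/324432.609) = -0.9516…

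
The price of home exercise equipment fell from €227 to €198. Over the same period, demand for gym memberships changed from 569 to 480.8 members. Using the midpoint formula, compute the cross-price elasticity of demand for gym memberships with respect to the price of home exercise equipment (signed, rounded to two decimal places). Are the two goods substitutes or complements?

%ΔQ_{gym memberships} = (480.8 − 569)/avg = -88.2/524.9 = -0.168032…
%ΔP_{home exercise equipment} = (198 − 227)/avg = -29/212.5 = -0.136470…
E_cross = (-88.2/524.9) / (-29/212.5) = 1.2312…
E_cross > 0 ⇒ the goods are substitutes.

1.23; substitutes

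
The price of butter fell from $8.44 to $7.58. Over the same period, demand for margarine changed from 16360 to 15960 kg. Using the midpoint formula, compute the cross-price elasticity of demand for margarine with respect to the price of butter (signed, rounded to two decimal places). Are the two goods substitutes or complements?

0.23; substitutes

%ΔQ_{margarine} = (15960 − 16360)/avg = -400/16160 = -0.024752…
%ΔP_{butter} = (7.58 − 8.44)/avg = -0.86/8.01 = -0.107365…
E_cross = (-400/16160) / (-0.86/8.01) = 0.2305…
E_cross > 0 ⇒ the goods are substitutes.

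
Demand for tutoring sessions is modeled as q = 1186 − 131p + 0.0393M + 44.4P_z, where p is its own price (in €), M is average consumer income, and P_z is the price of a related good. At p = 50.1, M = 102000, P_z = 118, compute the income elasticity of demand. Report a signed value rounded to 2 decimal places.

At the given values, q = 1186 − 131(50.1) + 0.0393(102000) + 44.4(118) = 3870.7.
∂q/∂M = 0.0393.
E = (0.0393) × (102000/3870.7) = 1.0356…

1.04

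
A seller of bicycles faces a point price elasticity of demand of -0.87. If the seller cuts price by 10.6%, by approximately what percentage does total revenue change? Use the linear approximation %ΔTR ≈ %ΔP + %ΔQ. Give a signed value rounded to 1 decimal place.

%ΔQ ≈ Ed × %ΔP = (-0.87) × (-10.6%) = +9.2220%
%ΔTR ≈ %ΔP + %ΔQ = (-10.6%) + (+9.2220%) = -1.3780%

-1.4%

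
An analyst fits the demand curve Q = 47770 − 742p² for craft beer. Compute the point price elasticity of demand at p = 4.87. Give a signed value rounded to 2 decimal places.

dQ/dp = −2·742·p = -7227.08. At p = 4.87, Q = 30172.0602.
Ed = (dQ/dp)·(p/Q) = (-7227.08) × (4.87/30172.0602) = -1.1665…

-1.17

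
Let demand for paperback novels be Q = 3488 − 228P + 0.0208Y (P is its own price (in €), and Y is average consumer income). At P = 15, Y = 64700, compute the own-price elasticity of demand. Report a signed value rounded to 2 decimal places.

At the given values, Q = 3488 − 228(15) + 0.0208(64700) = 1413.76.
∂Q/∂P = −228.
E = (-228) × (15/1413.76) = -2.4190…

-2.42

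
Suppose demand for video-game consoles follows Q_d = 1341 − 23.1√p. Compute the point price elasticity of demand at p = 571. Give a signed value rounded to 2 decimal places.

-0.35

dQ_d/dp = −23.1/(2√p) = -0.483352. At p = 571, Q_d = 789.011.
Ed = (dQ_d/dp)·(p/Q_d) = (-0.483352) × (571/789.011) = -0.3497…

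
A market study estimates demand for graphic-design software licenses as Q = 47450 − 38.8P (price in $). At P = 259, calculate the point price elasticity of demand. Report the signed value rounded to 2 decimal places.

-0.27

dQ/dP = −38.8. At P = 259, Q = 47450 − 38.8(259) = 37400.8.
Ed = (dQ/dP)·(P/Q) = −38.8 × (259/37400.8) = -0.2686…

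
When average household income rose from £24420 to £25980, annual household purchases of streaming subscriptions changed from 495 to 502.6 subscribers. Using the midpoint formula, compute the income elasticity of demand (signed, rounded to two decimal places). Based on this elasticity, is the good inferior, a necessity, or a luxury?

%ΔQ = (502.6 − 495)/[( 495 + 502.6)/2] = 7.6/498.8 = 0.015236…
%ΔIncome = (25980 − 24420)/[( 24420 + 25980)/2] = 1560/25200 = 0.061904…
E_income = (7.6/498.8) / (1560/25200) = 0.2461…
0 < E_income < 1 ⇒ normal good, necessity.

0.25; necessity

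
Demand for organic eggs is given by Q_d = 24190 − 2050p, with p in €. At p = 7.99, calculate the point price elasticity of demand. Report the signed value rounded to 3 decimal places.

dQ_d/dp = −2050. At p = 7.99, Q_d = 24190 − 2050(7.99) = 7810.5.
Ed = (dQ_d/dp)·(p/Q_d) = −2050 × (7.99/7810.5) = -2.09711…

-2.097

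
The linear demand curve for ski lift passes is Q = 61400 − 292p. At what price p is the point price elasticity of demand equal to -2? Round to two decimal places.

140.18

Ed = −292p/(61400 − 292p). Set this equal to -2:
292p = 2·(61400 − 292p) ⇒ 292p(1 + 2) = 2·61400
p = 2·61400 / (292·3) = 140.1826…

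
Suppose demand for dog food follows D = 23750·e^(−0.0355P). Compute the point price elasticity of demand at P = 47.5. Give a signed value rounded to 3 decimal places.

dD/dP = −0.0355·D = -156.158. At P = 47.5, D = 4398.8.
Ed = (dD/dP)·(P/D) = (-156.158) × (47.5/4398.8) = -1.68625

-1.686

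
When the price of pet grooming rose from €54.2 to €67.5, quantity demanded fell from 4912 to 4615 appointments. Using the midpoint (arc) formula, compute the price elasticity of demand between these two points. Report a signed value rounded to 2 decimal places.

%ΔQ = (4615 − 4912) / [(4912 + 4615)/2] = -297/4763.5 = -0.062349…
%ΔP = (67.5 − 54.2) / [(54.2 + 67.5)/2] = 13.3/60.85 = 0.218570…
Arc Ed = %ΔQ / %ΔP = (-297/4763.5) / (13.3/60.85) = -0.2852…

-0.29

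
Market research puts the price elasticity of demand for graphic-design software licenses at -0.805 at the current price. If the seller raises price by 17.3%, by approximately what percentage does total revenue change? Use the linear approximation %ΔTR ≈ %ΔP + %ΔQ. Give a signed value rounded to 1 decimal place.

%ΔQ ≈ Ed × %ΔP = (-0.805) × (+17.3%) = -13.9265%
%ΔTR ≈ %ΔP + %ΔQ = (+17.3%) + (-13.9265%) = +3.3735%

+3.4%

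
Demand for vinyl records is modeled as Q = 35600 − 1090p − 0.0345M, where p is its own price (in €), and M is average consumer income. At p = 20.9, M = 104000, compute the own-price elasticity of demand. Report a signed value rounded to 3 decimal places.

At the given values, Q = 35600 − 1090(20.9) − 0.0345(104000) = 9231.
∂Q/∂p = −1090.
E = (-1090) × (20.9/9231) = -2.46787…

-2.468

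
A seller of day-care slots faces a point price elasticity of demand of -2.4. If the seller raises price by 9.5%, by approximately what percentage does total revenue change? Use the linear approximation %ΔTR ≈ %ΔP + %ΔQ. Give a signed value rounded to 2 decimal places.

%ΔQ ≈ Ed × %ΔP = (-2.4) × (+9.5%) = -22.8000%
%ΔTR ≈ %ΔP + %ΔQ = (+9.5%) + (-22.8000%) = -13.3000%

-13.30%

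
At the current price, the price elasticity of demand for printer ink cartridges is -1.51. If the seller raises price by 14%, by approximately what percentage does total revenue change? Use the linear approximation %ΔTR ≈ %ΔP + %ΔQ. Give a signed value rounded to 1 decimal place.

-7.1%

%ΔQ ≈ Ed × %ΔP = (-1.51) × (+14%) = -21.1400%
%ΔTR ≈ %ΔP + %ΔQ = (+14%) + (-21.1400%) = -7.1400%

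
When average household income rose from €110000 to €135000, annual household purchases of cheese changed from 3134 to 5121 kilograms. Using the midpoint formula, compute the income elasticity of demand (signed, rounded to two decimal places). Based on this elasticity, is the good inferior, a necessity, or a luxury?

2.36; luxury

%ΔQ = (5121 − 3134)/[( 3134 + 5121)/2] = 1987/4127.5 = 0.481405…
%ΔIncome = (135000 − 110000)/[( 110000 + 135000)/2] = 25000/122500 = 0.204081…
E_income = (1987/4127.5) / (25000/122500) = 2.3588…
E_income > 1 ⇒ normal good, luxury.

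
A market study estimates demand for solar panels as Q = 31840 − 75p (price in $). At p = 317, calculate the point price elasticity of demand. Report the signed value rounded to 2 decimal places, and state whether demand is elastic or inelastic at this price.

-2.95; elastic

dQ/dp = −75. At p = 317, Q = 31840 − 75(317) = 8065.
Ed = (dQ/dp)·(p/Q) = −75 × (317/8065) = -2.9479…
|Ed| = 2.95 > 1, so demand is elastic.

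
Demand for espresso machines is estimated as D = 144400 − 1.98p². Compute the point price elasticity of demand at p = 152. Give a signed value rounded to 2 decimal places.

dD/dp = −2·1.98·p = -601.92. At p = 152, D = 98654.08.
Ed = (dD/dp)·(p/D) = (-601.92) × (152/98654.08) = -0.9274…

-0.93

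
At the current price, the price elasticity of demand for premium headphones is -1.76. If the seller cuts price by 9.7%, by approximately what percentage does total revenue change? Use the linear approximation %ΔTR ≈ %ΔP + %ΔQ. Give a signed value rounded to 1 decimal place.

%ΔQ ≈ Ed × %ΔP = (-1.76) × (-9.7%) = +17.0720%
%ΔTR ≈ %ΔP + %ΔQ = (-9.7%) + (+17.0720%) = +7.3720%

+7.4%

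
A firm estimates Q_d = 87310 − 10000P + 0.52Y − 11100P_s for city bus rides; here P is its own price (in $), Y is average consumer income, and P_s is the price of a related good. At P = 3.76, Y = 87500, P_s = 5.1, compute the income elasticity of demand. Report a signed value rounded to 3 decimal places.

1.179

At the given values, Q_d = 87310 − 10000(3.76) + 0.52(87500) − 11100(5.1) = 38600.
∂Q_d/∂Y = 0.52.
E = (0.52) × (87500/38600) = 1.17875…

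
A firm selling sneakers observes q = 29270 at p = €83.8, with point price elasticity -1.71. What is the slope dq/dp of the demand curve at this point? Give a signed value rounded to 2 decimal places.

-597.28

Ed = (dq/dp)·(p/q) ⇒ dq/dp = Ed·q/p = (-1.71)·29270/83.8 = -597.2756…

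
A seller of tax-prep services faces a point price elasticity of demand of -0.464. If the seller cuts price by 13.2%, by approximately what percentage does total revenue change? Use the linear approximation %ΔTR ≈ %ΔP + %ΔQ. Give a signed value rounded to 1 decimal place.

%ΔQ ≈ Ed × %ΔP = (-0.464) × (-13.2%) = +6.1248%
%ΔTR ≈ %ΔP + %ΔQ = (-13.2%) + (+6.1248%) = -7.0752%

-7.1%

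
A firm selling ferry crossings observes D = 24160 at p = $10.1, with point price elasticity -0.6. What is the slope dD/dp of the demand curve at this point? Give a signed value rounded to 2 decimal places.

Ed = (dD/dp)·(p/D) ⇒ dD/dp = Ed·D/p = (-0.6)·24160/10.1 = -1435.2475…

-1435.25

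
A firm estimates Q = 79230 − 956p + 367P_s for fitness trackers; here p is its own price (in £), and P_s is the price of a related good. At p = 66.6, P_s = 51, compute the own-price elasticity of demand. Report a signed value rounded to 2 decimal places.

-1.86

At the given values, Q = 79230 − 956(66.6) + 367(51) = 34277.4.
∂Q/∂p = −956.
E = (-956) × (66.6/34277.4) = -1.8574…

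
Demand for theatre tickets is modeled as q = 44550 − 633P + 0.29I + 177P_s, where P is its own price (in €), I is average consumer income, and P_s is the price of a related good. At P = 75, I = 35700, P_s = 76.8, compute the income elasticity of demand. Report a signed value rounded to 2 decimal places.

0.49

At the given values, q = 44550 − 633(75) + 0.29(35700) + 177(76.8) = 21021.6.
∂q/∂I = 0.29.
E = (0.29) × (35700/21021.6) = 0.4924…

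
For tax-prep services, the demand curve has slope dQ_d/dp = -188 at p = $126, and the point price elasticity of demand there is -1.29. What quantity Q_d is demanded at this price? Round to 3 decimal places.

Ed = (dQ_d/dp)·(p/Q_d) ⇒ Q_d = (dQ_d/dp)·p/Ed = (-188)·126/(-1.29) = 18362.79069…

18362.791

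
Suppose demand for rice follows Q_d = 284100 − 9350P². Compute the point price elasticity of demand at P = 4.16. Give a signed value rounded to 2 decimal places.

-2.65

dQ_d/dP = −2·9350·P = -77792. At P = 4.16, Q_d = 122292.64.
Ed = (dQ_d/dP)·(P/Q_d) = (-77792) × (4.16/122292.64) = -2.6462…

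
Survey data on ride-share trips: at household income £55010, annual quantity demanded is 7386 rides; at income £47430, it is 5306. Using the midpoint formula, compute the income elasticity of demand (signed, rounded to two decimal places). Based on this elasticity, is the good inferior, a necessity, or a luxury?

2.21; luxury

%ΔQ = (5306 − 7386)/[( 7386 + 5306)/2] = -2080/6346 = -0.327765…
%ΔIncome = (47430 − 55010)/[( 55010 + 47430)/2] = -7580/51220 = -0.147989…
E_income = (-2080/6346) / (-7580/51220) = 2.2147…
E_income > 1 ⇒ normal good, luxury.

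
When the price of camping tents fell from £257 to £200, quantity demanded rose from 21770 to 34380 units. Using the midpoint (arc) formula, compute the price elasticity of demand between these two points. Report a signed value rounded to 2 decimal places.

%ΔQ = (34380 − 21770) / [(21770 + 34380)/2] = 12610/28075 = 0.449154…
%ΔP = (200 − 257) / [(257 + 200)/2] = -57/228.5 = -0.249452…
Arc Ed = %ΔQ / %ΔP = (12610/28075) / (-57/228.5) = -1.8005…

-1.80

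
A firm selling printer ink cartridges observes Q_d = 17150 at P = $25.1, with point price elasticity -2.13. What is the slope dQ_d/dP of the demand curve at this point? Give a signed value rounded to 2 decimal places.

-1455.36

Ed = (dQ_d/dP)·(P/Q_d) ⇒ dQ_d/dP = Ed·Q_d/P = (-2.13)·17150/25.1 = -1455.3585…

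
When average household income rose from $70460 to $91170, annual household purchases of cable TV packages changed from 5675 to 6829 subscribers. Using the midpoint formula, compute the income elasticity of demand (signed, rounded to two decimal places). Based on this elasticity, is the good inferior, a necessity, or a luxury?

%ΔQ = (6829 − 5675)/[( 5675 + 6829)/2] = 1154/6252 = 0.184580…
%ΔIncome = (91170 − 70460)/[( 70460 + 91170)/2] = 20710/80815 = 0.256264…
E_income = (1154/6252) / (20710/80815) = 0.7202…
0 < E_income < 1 ⇒ normal good, necessity.

0.72; necessity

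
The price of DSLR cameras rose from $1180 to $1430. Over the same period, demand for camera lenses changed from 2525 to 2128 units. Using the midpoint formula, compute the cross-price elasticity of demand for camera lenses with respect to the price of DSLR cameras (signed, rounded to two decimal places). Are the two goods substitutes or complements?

-0.89; complements

%ΔQ_{camera lenses} = (2128 − 2525)/avg = -397/2326.5 = -0.170642…
%ΔP_{DSLR cameras} = (1430 − 1180)/avg = 250/1305 = 0.191570…
E_cross = (-397/2326.5) / (250/1305) = -0.8907…
E_cross < 0 ⇒ the goods are complements.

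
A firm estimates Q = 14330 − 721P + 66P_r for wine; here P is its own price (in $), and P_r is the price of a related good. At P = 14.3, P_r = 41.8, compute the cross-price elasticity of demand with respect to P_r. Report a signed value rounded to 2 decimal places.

0.41

At the given values, Q = 14330 − 721(14.3) + 66(41.8) = 6778.5.
∂Q/∂P_r = 66.
E = (66) × (41.8/6778.5) = 0.4069…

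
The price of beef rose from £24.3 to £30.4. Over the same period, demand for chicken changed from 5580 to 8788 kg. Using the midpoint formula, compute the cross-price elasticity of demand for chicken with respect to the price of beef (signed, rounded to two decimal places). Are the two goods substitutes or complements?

%ΔQ_{chicken} = (8788 − 5580)/avg = 3208/7184 = 0.446547…
%ΔP_{beef} = (30.4 − 24.3)/avg = 6.1/27.35 = 0.223034…
E_cross = (3208/7184) / (6.1/27.35) = 2.0021…
E_cross > 0 ⇒ the goods are substitutes.

2.00; substitutes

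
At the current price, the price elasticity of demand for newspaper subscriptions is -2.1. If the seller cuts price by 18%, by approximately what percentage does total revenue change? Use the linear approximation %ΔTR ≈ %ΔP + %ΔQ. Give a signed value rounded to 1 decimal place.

+19.8%

%ΔQ ≈ Ed × %ΔP = (-2.1) × (-18%) = +37.8000%
%ΔTR ≈ %ΔP + %ΔQ = (-18%) + (+37.8000%) = +19.8000%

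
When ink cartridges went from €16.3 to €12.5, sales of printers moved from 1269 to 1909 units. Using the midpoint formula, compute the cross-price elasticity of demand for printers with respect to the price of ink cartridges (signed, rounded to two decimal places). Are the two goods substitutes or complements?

%ΔQ_{printers} = (1909 − 1269)/avg = 640/1589 = 0.402769…
%ΔP_{ink cartridges} = (12.5 − 16.3)/avg = -3.8/14.4 = -0.263888…
E_cross = (640/1589) / (-3.8/14.4) = -1.5262…
E_cross < 0 ⇒ the goods are complements.

-1.53; complements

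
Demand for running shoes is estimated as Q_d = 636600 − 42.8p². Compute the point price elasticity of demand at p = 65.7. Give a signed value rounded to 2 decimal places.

dQ_d/dp = −2·42.8·p = -5623.92. At p = 65.7, Q_d = 451854.228.
Ed = (dQ_d/dp)·(p/Q_d) = (-5623.92) × (65.7/451854.228) = -0.8177…

-0.82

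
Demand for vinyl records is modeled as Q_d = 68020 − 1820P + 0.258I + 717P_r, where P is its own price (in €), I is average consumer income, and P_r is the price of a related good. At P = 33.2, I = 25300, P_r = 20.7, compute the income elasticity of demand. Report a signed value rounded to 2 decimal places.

0.23

At the given values, Q_d = 68020 − 1820(33.2) + 0.258(25300) + 717(20.7) = 28965.3.
∂Q_d/∂I = 0.258.
E = (0.258) × (25300/28965.3) = 0.2253…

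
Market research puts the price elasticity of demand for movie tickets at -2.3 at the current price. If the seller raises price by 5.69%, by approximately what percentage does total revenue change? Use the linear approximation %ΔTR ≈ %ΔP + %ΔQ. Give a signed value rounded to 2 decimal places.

%ΔQ ≈ Ed × %ΔP = (-2.3) × (+5.69%) = -13.0870%
%ΔTR ≈ %ΔP + %ΔQ = (+5.69%) + (-13.0870%) = -7.3970%

-7.40%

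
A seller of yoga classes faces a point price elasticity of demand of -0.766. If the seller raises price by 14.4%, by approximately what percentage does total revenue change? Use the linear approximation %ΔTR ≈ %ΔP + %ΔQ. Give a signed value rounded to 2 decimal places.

+3.37%

%ΔQ ≈ Ed × %ΔP = (-0.766) × (+14.4%) = -11.0304%
%ΔTR ≈ %ΔP + %ΔQ = (+14.4%) + (-11.0304%) = +3.3696%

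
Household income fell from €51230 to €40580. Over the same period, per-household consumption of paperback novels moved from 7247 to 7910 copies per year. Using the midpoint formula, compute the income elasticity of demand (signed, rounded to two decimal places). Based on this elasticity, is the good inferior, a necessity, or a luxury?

%ΔQ = (7910 − 7247)/[( 7247 + 7910)/2] = 663/7578.5 = 0.087484…
%ΔIncome = (40580 − 51230)/[( 51230 + 40580)/2] = -10650/45905 = -0.232000…
E_income = (663/7578.5) / (-10650/45905) = -0.3770…
E_income < 0 ⇒ inferior good.

-0.38; inferior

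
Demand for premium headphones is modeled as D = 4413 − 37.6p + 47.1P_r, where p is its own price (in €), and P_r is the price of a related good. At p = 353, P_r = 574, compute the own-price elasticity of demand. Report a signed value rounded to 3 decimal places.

At the given values, D = 4413 − 37.6(353) + 47.1(574) = 18175.6.
∂D/∂p = −37.6.
E = (-37.6) × (353/18175.6) = -0.73025…

-0.730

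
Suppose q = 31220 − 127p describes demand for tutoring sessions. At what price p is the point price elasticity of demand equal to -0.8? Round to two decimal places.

109.26

Ed = −127p/(31220 − 127p). Set this equal to -0.8:
127p = 0.8·(31220 − 127p) ⇒ 127p(1 + 0.8) = 0.8·31220
p = 0.8·31220 / (127·1.8) = 109.2563…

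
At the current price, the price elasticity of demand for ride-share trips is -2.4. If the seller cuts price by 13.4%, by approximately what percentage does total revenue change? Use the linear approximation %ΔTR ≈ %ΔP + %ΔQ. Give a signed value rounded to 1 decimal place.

%ΔQ ≈ Ed × %ΔP = (-2.4) × (-13.4%) = +32.1600%
%ΔTR ≈ %ΔP + %ΔQ = (-13.4%) + (+32.1600%) = +18.7600%

+18.8%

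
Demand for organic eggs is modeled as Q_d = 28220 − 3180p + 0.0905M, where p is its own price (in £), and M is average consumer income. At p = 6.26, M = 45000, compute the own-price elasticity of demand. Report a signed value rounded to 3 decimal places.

At the given values, Q_d = 28220 − 3180(6.26) + 0.0905(45000) = 12385.7.
∂Q_d/∂p = −3180.
E = (-3180) × (6.26/12385.7) = -1.60724…

-1.607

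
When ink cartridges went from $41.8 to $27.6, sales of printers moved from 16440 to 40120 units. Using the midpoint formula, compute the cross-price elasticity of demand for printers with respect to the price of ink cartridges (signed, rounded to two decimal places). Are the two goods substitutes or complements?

%ΔQ_{printers} = (40120 − 16440)/avg = 23680/28280 = 0.837340…
%ΔP_{ink cartridges} = (27.6 − 41.8)/avg = -14.2/34.7 = -0.409221…
E_cross = (23680/28280) / (-14.2/34.7) = -2.0461…
E_cross < 0 ⇒ the goods are complements.

-2.05; complements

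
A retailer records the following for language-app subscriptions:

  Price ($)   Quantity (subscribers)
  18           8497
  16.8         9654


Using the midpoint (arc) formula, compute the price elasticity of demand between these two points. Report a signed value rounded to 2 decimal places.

%ΔQ = (9654 − 8497) / [(8497 + 9654)/2] = 1157/9075.5 = 0.127486…
%ΔP = (16.8 − 18) / [(18 + 16.8)/2] = -1.2/17.4 = -0.068965…
Arc Ed = %ΔQ / %ΔP = (1157/9075.5) / (-1.2/17.4) = -1.8485…

-1.85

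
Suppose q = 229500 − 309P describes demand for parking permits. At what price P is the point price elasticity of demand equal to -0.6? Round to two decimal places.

Ed = −309P/(229500 − 309P). Set this equal to -0.6:
309P = 0.6·(229500 − 309P) ⇒ 309P(1 + 0.6) = 0.6·229500
P = 0.6·229500 / (309·1.6) = 278.5194…

278.52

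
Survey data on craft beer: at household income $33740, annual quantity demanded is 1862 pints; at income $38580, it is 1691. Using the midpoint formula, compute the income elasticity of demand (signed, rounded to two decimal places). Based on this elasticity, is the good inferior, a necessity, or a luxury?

%ΔQ = (1691 − 1862)/[( 1862 + 1691)/2] = -171/1776.5 = -0.096256…
%ΔIncome = (38580 − 33740)/[( 33740 + 38580)/2] = 4840/36160 = 0.133849…
E_income = (-171/1776.5) / (4840/36160) = -0.7191…
E_income < 0 ⇒ inferior good.

-0.72; inferior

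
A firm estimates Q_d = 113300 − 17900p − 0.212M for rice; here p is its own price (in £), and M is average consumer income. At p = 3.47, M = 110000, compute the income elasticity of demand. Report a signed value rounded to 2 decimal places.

-0.84

At the given values, Q_d = 113300 − 17900(3.47) − 0.212(110000) = 27867.
∂Q_d/∂M = -0.212.
E = (-0.212) × (110000/27867) = -0.8368…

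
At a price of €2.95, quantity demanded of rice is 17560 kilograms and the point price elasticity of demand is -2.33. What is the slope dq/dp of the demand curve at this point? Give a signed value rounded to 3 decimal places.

Ed = (dq/dp)·(p/q) ⇒ dq/dp = Ed·q/p = (-2.33)·17560/2.95 = -13869.42372…

-13869.424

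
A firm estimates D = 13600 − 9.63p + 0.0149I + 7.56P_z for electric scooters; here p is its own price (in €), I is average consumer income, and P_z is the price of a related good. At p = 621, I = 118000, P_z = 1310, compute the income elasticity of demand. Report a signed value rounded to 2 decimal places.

At the given values, D = 13600 − 9.63(621) + 0.0149(118000) + 7.56(1310) = 19281.57.
∂D/∂I = 0.0149.
E = (0.0149) × (118000/19281.57) = 0.0911…

0.09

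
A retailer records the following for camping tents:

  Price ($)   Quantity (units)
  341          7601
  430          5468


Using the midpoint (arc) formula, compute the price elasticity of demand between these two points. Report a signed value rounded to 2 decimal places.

%ΔQ = (5468 − 7601) / [(7601 + 5468)/2] = -2133/6534.5 = -0.326421…
%ΔP = (430 − 341) / [(341 + 430)/2] = 89/385.5 = 0.230869…
Arc Ed = %ΔQ / %ΔP = (-2133/6534.5) / (89/385.5) = -1.4138…

-1.41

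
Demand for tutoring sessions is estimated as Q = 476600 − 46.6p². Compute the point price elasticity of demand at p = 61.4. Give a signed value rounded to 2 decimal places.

-1.17

dQ/dp = −2·46.6·p = -5722.48. At p = 61.4, Q = 300919.864.
Ed = (dQ/dp)·(p/Q) = (-5722.48) × (61.4/300919.864) = -1.1676…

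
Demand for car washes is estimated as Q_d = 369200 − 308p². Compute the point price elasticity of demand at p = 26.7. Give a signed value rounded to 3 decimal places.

-2.935

dQ_d/dp = −2·308·p = -16447.2. At p = 26.7, Q_d = 149629.88.
Ed = (dQ_d/dp)·(p/Q_d) = (-16447.2) × (26.7/149629.88) = -2.93484…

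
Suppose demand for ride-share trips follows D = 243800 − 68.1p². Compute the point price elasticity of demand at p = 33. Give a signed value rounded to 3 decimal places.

dD/dp = −2·68.1·p = -4494.6. At p = 33, D = 169639.1.
Ed = (dD/dp)·(p/D) = (-4494.6) × (33/169639.1) = -0.87433…

-0.874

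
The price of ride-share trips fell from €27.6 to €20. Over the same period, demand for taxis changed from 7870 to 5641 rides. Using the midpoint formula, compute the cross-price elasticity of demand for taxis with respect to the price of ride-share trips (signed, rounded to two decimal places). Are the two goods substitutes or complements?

%ΔQ_{taxis} = (5641 − 7870)/avg = -2229/6755.5 = -0.329953…
%ΔP_{ride-share trips} = (20 − 27.6)/avg = -7.6/23.8 = -0.319327…
E_cross = (-2229/6755.5) / (-7.6/23.8) = 1.0332…
E_cross > 0 ⇒ the goods are substitutes.

1.03; substitutes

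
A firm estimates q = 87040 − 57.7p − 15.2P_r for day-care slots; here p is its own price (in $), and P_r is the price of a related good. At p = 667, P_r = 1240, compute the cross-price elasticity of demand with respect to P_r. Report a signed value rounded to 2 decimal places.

At the given values, q = 87040 − 57.7(667) − 15.2(1240) = 29706.1.
∂q/∂P_r = -15.2.
E = (-15.2) × (1240/29706.1) = -0.6344…

-0.63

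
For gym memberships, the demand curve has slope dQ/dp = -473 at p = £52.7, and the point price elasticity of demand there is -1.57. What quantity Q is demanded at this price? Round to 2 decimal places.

Ed = (dQ/dp)·(p/Q) ⇒ Q = (dQ/dp)·p/Ed = (-473)·52.7/(-1.57) = 15877.1337…

15877.13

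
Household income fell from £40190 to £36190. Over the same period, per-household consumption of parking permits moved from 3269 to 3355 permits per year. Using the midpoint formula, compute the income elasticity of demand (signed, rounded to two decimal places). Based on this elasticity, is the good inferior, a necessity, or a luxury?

-0.25; inferior

%ΔQ = (3355 − 3269)/[( 3269 + 3355)/2] = 86/3312 = 0.025966…
%ΔIncome = (36190 − 40190)/[( 40190 + 36190)/2] = -4000/38190 = -0.104739…
E_income = (86/3312) / (-4000/38190) = -0.2479…
E_income < 0 ⇒ inferior good.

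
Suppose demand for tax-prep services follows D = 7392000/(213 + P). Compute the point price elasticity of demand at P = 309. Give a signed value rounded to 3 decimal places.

-0.592

dD/dP = −7392000/(213 + P)² = -27.1282. At P = 309, D = 14160.9.
Ed = (dD/dP)·(P/D) = (-27.1282) × (309/14160.9) = -0.59195…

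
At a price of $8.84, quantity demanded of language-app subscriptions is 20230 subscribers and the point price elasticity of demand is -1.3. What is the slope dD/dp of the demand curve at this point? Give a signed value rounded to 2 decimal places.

Ed = (dD/dp)·(p/D) ⇒ dD/dp = Ed·D/p = (-1.3)·20230/8.84 = -2975

-2975.00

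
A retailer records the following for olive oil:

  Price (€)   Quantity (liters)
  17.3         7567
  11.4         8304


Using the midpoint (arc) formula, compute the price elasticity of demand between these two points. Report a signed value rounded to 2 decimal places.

-0.23

%ΔQ = (8304 − 7567) / [(7567 + 8304)/2] = 737/7935.5 = 0.092873…
%ΔP = (11.4 − 17.3) / [(17.3 + 11.4)/2] = -5.9/14.35 = -0.411149…
Arc Ed = %ΔQ / %ΔP = (737/7935.5) / (-5.9/14.35) = -0.2258…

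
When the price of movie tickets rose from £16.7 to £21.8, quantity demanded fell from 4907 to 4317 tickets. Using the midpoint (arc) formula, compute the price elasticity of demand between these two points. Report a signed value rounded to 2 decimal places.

-0.48

%ΔQ = (4317 − 4907) / [(4907 + 4317)/2] = -590/4612 = -0.127927…
%ΔP = (21.8 − 16.7) / [(16.7 + 21.8)/2] = 5.1/19.25 = 0.264935…
Arc Ed = %ΔQ / %ΔP = (-590/4612) / (5.1/19.25) = -0.4828…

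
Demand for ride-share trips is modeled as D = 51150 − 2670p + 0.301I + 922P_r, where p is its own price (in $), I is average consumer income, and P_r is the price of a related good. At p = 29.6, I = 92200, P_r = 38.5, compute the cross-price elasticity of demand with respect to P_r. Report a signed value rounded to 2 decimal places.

At the given values, D = 51150 − 2670(29.6) + 0.301(92200) + 922(38.5) = 35367.2.
∂D/∂P_r = 922.
E = (922) × (38.5/35367.2) = 1.0036…

1.00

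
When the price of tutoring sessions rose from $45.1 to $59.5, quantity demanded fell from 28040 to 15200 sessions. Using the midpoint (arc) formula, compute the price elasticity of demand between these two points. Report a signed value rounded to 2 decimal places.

-2.16

%ΔQ = (15200 − 28040) / [(28040 + 15200)/2] = -12840/21620 = -0.593894…
%ΔP = (59.5 − 45.1) / [(45.1 + 59.5)/2] = 14.4/52.3 = 0.275334…
Arc Ed = %ΔQ / %ΔP = (-12840/21620) / (14.4/52.3) = -2.1569…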